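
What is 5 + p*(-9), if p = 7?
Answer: -58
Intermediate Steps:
5 + p*(-9) = 5 + 7*(-9) = 5 - 63 = -58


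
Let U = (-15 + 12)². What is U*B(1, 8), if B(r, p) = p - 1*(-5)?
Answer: 117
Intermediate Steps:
B(r, p) = 5 + p (B(r, p) = p + 5 = 5 + p)
U = 9 (U = (-3)² = 9)
U*B(1, 8) = 9*(5 + 8) = 9*13 = 117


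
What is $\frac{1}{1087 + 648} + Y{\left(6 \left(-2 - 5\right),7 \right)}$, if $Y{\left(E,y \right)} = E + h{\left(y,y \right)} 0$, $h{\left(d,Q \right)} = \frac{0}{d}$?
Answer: $- \frac{72869}{1735} \approx -41.999$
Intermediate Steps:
$h{\left(d,Q \right)} = 0$
$Y{\left(E,y \right)} = E$ ($Y{\left(E,y \right)} = E + 0 \cdot 0 = E + 0 = E$)
$\frac{1}{1087 + 648} + Y{\left(6 \left(-2 - 5\right),7 \right)} = \frac{1}{1087 + 648} + 6 \left(-2 - 5\right) = \frac{1}{1735} + 6 \left(-7\right) = \frac{1}{1735} - 42 = - \frac{72869}{1735}$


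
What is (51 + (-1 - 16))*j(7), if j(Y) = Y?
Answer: 238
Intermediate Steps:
(51 + (-1 - 16))*j(7) = (51 + (-1 - 16))*7 = (51 - 17)*7 = 34*7 = 238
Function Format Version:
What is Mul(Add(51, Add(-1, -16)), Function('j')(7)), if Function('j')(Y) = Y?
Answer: 238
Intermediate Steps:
Mul(Add(51, Add(-1, -16)), Function('j')(7)) = Mul(Add(51, Add(-1, -16)), 7) = Mul(Add(51, -17), 7) = Mul(34, 7) = 238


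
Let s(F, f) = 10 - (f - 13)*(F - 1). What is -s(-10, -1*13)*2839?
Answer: 783564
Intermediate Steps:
s(F, f) = 10 - (-1 + F)*(-13 + f) (s(F, f) = 10 - (-13 + f)*(-1 + F) = 10 - (-1 + F)*(-13 + f))
-s(-10, -1*13)*2839 = -(-3 - 1*13 + 13*(-10) - 1*(-10)*(-1*13))*2839 = -(-3 - 13 - 130 - 1*(-10)*(-13))*2839 = -(-3 - 13 - 130 - 130)*2839 = -(-276)*2839 = -1*(-783564) = 783564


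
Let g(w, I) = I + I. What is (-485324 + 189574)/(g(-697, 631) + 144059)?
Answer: -295750/145321 ≈ -2.0351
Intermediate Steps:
g(w, I) = 2*I
(-485324 + 189574)/(g(-697, 631) + 144059) = (-485324 + 189574)/(2*631 + 144059) = -295750/(1262 + 144059) = -295750/145321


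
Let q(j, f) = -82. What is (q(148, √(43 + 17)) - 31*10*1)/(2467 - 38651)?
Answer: 49/4523 ≈ 0.010834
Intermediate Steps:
(q(148, √(43 + 17)) - 31*10*1)/(2467 - 38651) = (-82 - 31*10*1)/(2467 - 38651) = (-82 - 310*1)/(-36184) = (-82 - 310)*(-1/36184) = -392*(-1/36184) = 49/4523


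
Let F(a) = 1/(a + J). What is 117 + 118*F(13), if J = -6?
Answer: 937/7 ≈ 133.86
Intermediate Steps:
F(a) = 1/(-6 + a) (F(a) = 1/(a - 6) = 1/(-6 + a))
117 + 118*F(13) = 117 + 118/(-6 + 13) = 117 + 118/7 = 937/7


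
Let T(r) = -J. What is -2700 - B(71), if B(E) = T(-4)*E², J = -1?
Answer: -7741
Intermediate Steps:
T(r) = 1 (T(r) = -1*(-1) = 1)
B(E) = E² (B(E) = 1*E² = E²)
-2700 - B(71) = -2700 - 1*71² = -2700 - 1*5041 = -2700 - 5041 = -7741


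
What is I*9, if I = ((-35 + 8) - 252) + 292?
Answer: 117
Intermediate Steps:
I = 13 (I = (-27 - 252) + 292 = -279 + 292 = 13)
I*9 = 13*9 = 117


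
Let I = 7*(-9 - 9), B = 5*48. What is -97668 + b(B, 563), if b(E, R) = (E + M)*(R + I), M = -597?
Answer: -253677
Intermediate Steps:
B = 240
I = -126 (I = 7*(-18) = -126)
b(E, R) = (-597 + E)*(-126 + R) (b(E, R) = (E - 597)*(R - 126) = (-597 + E)*(-126 + R))
-97668 + b(B, 563) = -97668 + (75222 - 597*563 - 126*240 + 240*563) = -97668 + (75222 - 336111 - 30240 + 135120) = -97668 - 156009 = -253677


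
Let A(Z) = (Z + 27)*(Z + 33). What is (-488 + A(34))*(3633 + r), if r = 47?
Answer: 13244320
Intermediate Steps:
A(Z) = (27 + Z)*(33 + Z)
(-488 + A(34))*(3633 + r) = (-488 + (891 + 34² + 60*34))*(3633 + 47) = (-488 + (891 + 1156 + 2040))*3680 = (-488 + 4087)*3680 = 3599*3680 = 13244320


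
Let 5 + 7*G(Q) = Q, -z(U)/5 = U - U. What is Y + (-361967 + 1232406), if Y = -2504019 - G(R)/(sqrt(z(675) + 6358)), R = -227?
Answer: -1633580 + 116*sqrt(22)/1309 ≈ -1.6336e+6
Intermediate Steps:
z(U) = 0 (z(U) = -5*(U - U) = -5*0 = 0)
G(Q) = -5/7 + Q/7
Y = -2504019 + 116*sqrt(22)/1309 (Y = -2504019 - (-5/7 + (1/7)*(-227))/(sqrt(0 + 6358)) = -2504019 - (-5/7 - 227/7)/(sqrt(6358)) = -2504019 - (-232)/(7*(17*sqrt(22))) = -2504019 - (-232)*sqrt(22)/374/7 = -2504019 - (-116)*sqrt(22)/1309 = -2504019 + 116*sqrt(22)/1309 ≈ -2.5040e+6)
Y + (-361967 + 1232406) = (-2504019 + 116*sqrt(22)/1309) + (-361967 + 1232406) = (-2504019 + 116*sqrt(22)/1309) + 870439 = -1633580 + 116*sqrt(22)/1309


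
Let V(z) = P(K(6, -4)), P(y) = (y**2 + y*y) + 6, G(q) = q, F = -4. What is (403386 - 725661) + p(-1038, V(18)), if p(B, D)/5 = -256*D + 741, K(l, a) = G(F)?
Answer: -367210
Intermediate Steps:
K(l, a) = -4
P(y) = 6 + 2*y**2 (P(y) = (y**2 + y**2) + 6 = 2*y**2 + 6 = 6 + 2*y**2)
V(z) = 38 (V(z) = 6 + 2*(-4)**2 = 6 + 2*16 = 6 + 32 = 38)
p(B, D) = 3705 - 1280*D (p(B, D) = 5*(-256*D + 741) = 5*(741 - 256*D) = 3705 - 1280*D)
(403386 - 725661) + p(-1038, V(18)) = (403386 - 725661) + (3705 - 1280*38) = -322275 + (3705 - 48640) = -322275 - 44935 = -367210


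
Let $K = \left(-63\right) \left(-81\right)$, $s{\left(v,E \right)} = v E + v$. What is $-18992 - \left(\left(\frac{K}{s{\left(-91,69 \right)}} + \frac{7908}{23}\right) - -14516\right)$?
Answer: $- \frac{708501953}{20930} \approx -33851.0$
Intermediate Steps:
$s{\left(v,E \right)} = v + E v$ ($s{\left(v,E \right)} = E v + v = v + E v$)
$K = 5103$
$-18992 - \left(\left(\frac{K}{s{\left(-91,69 \right)}} + \frac{7908}{23}\right) - -14516\right) = -18992 - \left(\left(\frac{5103}{\left(-91\right) \left(1 + 69\right)} + \frac{7908}{23}\right) - -14516\right) = -18992 - \left(\left(\frac{5103}{\left(-91\right) 70} + 7908 \cdot \frac{1}{23}\right) + 14516\right) = -18992 - \left(\left(\frac{5103}{-6370} + \frac{7908}{23}\right) + 14516\right) = -18992 - \left(\left(5103 \left(- \frac{1}{6370}\right) + \frac{7908}{23}\right) + 14516\right) = -18992 - \left(\left(- \frac{729}{910} + \frac{7908}{23}\right) + 14516\right) = -18992 - \left(\frac{7179513}{20930} + 14516\right) = -18992 - \frac{310999393}{20930} = - \frac{708501953}{20930}$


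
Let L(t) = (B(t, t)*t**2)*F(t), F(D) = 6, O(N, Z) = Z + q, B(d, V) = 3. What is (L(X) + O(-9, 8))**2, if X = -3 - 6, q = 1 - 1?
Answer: 2149156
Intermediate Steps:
q = 0
O(N, Z) = Z (O(N, Z) = Z + 0 = Z)
X = -9
L(t) = 18*t**2 (L(t) = (3*t**2)*6 = 18*t**2)
(L(X) + O(-9, 8))**2 = (18*(-9)**2 + 8)**2 = (18*81 + 8)**2 = (1458 + 8)**2 = 1466**2 = 2149156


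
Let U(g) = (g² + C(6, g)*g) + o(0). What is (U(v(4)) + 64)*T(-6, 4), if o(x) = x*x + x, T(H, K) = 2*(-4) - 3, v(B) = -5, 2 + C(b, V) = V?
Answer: -1364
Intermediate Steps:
C(b, V) = -2 + V
T(H, K) = -11 (T(H, K) = -8 - 3 = -11)
o(x) = x + x² (o(x) = x² + x = x + x²)
U(g) = g² + g*(-2 + g) (U(g) = (g² + (-2 + g)*g) + 0*(1 + 0) = (g² + g*(-2 + g)) + 0*1 = (g² + g*(-2 + g)) + 0 = g² + g*(-2 + g))
(U(v(4)) + 64)*T(-6, 4) = (2*(-5)*(-1 - 5) + 64)*(-11) = (2*(-5)*(-6) + 64)*(-11) = (60 + 64)*(-11) = 124*(-11) = -1364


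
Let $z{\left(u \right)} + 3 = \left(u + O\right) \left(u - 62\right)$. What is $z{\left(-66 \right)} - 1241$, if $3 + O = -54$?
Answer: $14500$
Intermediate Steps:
$O = -57$ ($O = -3 - 54 = -57$)
$z{\left(u \right)} = -3 + \left(-62 + u\right) \left(-57 + u\right)$ ($z{\left(u \right)} = -3 + \left(u - 57\right) \left(u - 62\right) = -3 + \left(-57 + u\right) \left(-62 + u\right) = -3 + \left(-62 + u\right) \left(-57 + u\right)$)
$z{\left(-66 \right)} - 1241 = \left(3531 + \left(-66\right)^{2} - -7854\right) - 1241 = \left(3531 + 4356 + 7854\right) - 1241 = 15741 - 1241 = 14500$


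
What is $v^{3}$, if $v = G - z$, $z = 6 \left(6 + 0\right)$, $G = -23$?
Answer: $-205379$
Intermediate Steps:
$z = 36$ ($z = 6 \cdot 6 = 36$)
$v = -59$ ($v = -23 - 36 = -59$)
$v^{3} = \left(-59\right)^{3} = -205379$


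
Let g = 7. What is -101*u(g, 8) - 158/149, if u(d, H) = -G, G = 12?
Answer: 180430/149 ≈ 1210.9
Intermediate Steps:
u(d, H) = -12 (u(d, H) = -1*12 = -12)
-101*u(g, 8) - 158/149 = -101*(-12) - 158/149 = 1212 - 158*1/149 = 1212 - 158/149 = 180430/149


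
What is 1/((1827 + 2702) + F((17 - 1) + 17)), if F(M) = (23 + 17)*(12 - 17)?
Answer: 1/4329 ≈ 0.00023100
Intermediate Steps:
F(M) = -200 (F(M) = 40*(-5) = -200)
1/((1827 + 2702) + F((17 - 1) + 17)) = 1/((1827 + 2702) - 200) = 1/(4529 - 200) = 1/4329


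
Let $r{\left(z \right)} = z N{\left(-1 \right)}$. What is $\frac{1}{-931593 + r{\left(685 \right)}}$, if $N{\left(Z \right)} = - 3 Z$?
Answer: $- \frac{1}{929538} \approx -1.0758 \cdot 10^{-6}$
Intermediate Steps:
$r{\left(z \right)} = 3 z$ ($r{\left(z \right)} = z \left(\left(-3\right) \left(-1\right)\right) = z 3 = 3 z$)
$\frac{1}{-931593 + r{\left(685 \right)}} = \frac{1}{-931593 + 3 \cdot 685} = \frac{1}{-931593 + 2055} = \frac{1}{-929538} = - \frac{1}{929538}$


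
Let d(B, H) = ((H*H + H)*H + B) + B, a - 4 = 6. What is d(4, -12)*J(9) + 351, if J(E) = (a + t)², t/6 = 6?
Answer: -3334465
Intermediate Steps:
t = 36 (t = 6*6 = 36)
a = 10 (a = 4 + 6 = 10)
J(E) = 2116 (J(E) = (10 + 36)² = 46² = 2116)
d(B, H) = 2*B + H*(H + H²) (d(B, H) = ((H² + H)*H + B) + B = ((H + H²)*H + B) + B = (H*(H + H²) + B) + B = (B + H*(H + H²)) + B = 2*B + H*(H + H²))
d(4, -12)*J(9) + 351 = ((-12)² + (-12)³ + 2*4)*2116 + 351 = (144 - 1728 + 8)*2116 + 351 = -1576*2116 + 351 = -3334816 + 351 = -3334465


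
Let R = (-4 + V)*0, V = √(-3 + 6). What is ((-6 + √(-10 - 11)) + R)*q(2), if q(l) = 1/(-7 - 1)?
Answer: ¾ - I*√21/8 ≈ 0.75 - 0.57282*I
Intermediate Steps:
V = √3 ≈ 1.7320
R = 0 (R = (-4 + √3)*0 = 0)
q(l) = -⅛ (q(l) = 1/(-8) = -⅛)
((-6 + √(-10 - 11)) + R)*q(2) = ((-6 + √(-10 - 11)) + 0)*(-⅛) = ((-6 + √(-21)) + 0)*(-⅛) = ((-6 + I*√21) + 0)*(-⅛) = (-6 + I*√21)*(-⅛) = ¾ - I*√21/8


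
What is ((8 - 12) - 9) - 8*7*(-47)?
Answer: 2619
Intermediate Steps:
((8 - 12) - 9) - 8*7*(-47) = (-4 - 9) - 56*(-47) = -13 + 2632 = 2619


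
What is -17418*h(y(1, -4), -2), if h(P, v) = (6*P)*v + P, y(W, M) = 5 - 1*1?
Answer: 766392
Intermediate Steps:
y(W, M) = 4 (y(W, M) = 5 - 1 = 4)
h(P, v) = P + 6*P*v (h(P, v) = 6*P*v + P = P + 6*P*v)
-17418*h(y(1, -4), -2) = -69672*(1 + 6*(-2)) = -69672*(1 - 12) = -69672*(-11) = -17418*(-44) = 766392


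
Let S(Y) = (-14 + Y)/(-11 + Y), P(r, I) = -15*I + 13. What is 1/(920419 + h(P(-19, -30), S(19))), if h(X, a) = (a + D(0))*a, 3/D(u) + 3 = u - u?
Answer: 64/58906801 ≈ 1.0865e-6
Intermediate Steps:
D(u) = -1 (D(u) = 3/(-3 + (u - u)) = 3/(-3 + 0) = 3/(-3) = 3*(-1/3) = -1)
P(r, I) = 13 - 15*I
S(Y) = (-14 + Y)/(-11 + Y)
h(X, a) = a*(-1 + a) (h(X, a) = (a - 1)*a = (-1 + a)*a = a*(-1 + a))
1/(920419 + h(P(-19, -30), S(19))) = 1/(920419 + ((-14 + 19)/(-11 + 19))*(-1 + (-14 + 19)/(-11 + 19))) = 1/(920419 + (5/8)*(-1 + 5/8)) = 1/(920419 + ((1/8)*5)*(-1 + (1/8)*5)) = 1/(920419 + 5*(-1 + 5/8)/8) = 1/(920419 + (5/8)*(-3/8)) = 1/(920419 - 15/64) = 1/(58906801/64) = 64/58906801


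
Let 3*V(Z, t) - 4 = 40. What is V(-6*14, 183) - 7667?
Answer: -22957/3 ≈ -7652.3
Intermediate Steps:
V(Z, t) = 44/3 (V(Z, t) = 4/3 + (⅓)*40 = 4/3 + 40/3 = 44/3)
V(-6*14, 183) - 7667 = 44/3 - 7667 = -22957/3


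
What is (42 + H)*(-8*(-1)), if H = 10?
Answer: 416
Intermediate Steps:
(42 + H)*(-8*(-1)) = (42 + 10)*(-8*(-1)) = 52*8 = 416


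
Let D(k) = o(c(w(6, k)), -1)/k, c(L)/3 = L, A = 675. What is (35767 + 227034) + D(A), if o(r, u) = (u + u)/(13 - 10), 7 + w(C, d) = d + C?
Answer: 532172023/2025 ≈ 2.6280e+5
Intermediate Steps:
w(C, d) = -7 + C + d (w(C, d) = -7 + (d + C) = -7 + (C + d) = -7 + C + d)
c(L) = 3*L
o(r, u) = 2*u/3 (o(r, u) = (2*u)/3 = (2*u)*(⅓) = 2*u/3)
D(k) = -2/(3*k) (D(k) = ((⅔)*(-1))/k = -2/(3*k))
(35767 + 227034) + D(A) = (35767 + 227034) - ⅔/675 = 262801 - ⅔*1/675 = 262801 - 2/2025 = 532172023/2025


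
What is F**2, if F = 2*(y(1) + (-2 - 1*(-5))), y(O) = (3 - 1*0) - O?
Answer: 100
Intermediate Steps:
y(O) = 3 - O (y(O) = (3 + 0) - O = 3 - O)
F = 10 (F = 2*((3 - 1*1) + (-2 - 1*(-5))) = 2*((3 - 1) + (-2 + 5)) = 2*(2 + 3) = 2*5 = 10)
F**2 = 10**2 = 100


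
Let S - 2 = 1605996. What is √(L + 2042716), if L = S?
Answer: √3648714 ≈ 1910.2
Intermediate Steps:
S = 1605998 (S = 2 + 1605996 = 1605998)
L = 1605998
√(L + 2042716) = √(1605998 + 2042716) = √3648714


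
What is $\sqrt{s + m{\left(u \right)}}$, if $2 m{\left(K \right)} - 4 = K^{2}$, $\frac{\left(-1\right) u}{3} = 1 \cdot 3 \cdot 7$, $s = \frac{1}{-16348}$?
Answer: $\frac{\sqrt{132726555187}}{8174} \approx 44.57$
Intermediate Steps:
$s = - \frac{1}{16348} \approx -6.1169 \cdot 10^{-5}$
$u = -63$ ($u = - 3 \cdot 1 \cdot 3 \cdot 7 = - 3 \cdot 3 \cdot 7 = \left(-3\right) 21 = -63$)
$m{\left(K \right)} = 2 + \frac{K^{2}}{2}$
$\sqrt{s + m{\left(u \right)}} = \sqrt{- \frac{1}{16348} + \left(2 + \frac{\left(-63\right)^{2}}{2}\right)} = \sqrt{- \frac{1}{16348} + \left(2 + \frac{1}{2} \cdot 3969\right)} = \sqrt{- \frac{1}{16348} + \left(2 + \frac{3969}{2}\right)} = \sqrt{- \frac{1}{16348} + \frac{3973}{2}} = \sqrt{\frac{32475301}{16348}} = \frac{\sqrt{132726555187}}{8174}$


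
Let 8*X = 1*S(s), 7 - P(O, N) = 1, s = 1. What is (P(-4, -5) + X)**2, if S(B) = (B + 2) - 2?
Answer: 2401/64 ≈ 37.516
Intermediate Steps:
P(O, N) = 6 (P(O, N) = 7 - 1*1 = 7 - 1 = 6)
S(B) = B (S(B) = (2 + B) - 2 = B)
X = 1/8 (X = (1*1)/8 = (1/8)*1 = 1/8 ≈ 0.12500)
(P(-4, -5) + X)**2 = (6 + 1/8)**2 = (49/8)**2 = 2401/64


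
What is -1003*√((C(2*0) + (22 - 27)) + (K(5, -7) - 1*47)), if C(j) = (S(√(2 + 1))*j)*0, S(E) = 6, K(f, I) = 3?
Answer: -7021*I ≈ -7021.0*I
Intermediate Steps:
C(j) = 0 (C(j) = (6*j)*0 = 0)
-1003*√((C(2*0) + (22 - 27)) + (K(5, -7) - 1*47)) = -1003*√((0 + (22 - 27)) + (3 - 1*47)) = -1003*√((0 - 5) + (3 - 47)) = -1003*√(-5 - 44) = -7021*I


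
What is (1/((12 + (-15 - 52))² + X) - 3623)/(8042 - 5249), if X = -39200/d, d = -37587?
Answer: -412079529538/317675470875 ≈ -1.2972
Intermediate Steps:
X = 39200/37587 (X = -39200/(-37587) = -39200*(-1/37587) = 39200/37587 ≈ 1.0429)
(1/((12 + (-15 - 52))² + X) - 3623)/(8042 - 5249) = (1/((12 + (-15 - 52))² + 39200/37587) - 3623)/(8042 - 5249) = (1/((12 - 67)² + 39200/37587) - 3623)/2793 = (1/((-55)² + 39200/37587) - 3623)*(1/2793) = (1/(3025 + 39200/37587) - 3623)*(1/2793) = (1/(113739875/37587) - 3623)*(1/2793) = (37587/113739875 - 3623)*(1/2793) = -412079529538/113739875*1/2793 = -412079529538/317675470875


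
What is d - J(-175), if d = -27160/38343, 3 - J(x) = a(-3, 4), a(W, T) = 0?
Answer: -142189/38343 ≈ -3.7083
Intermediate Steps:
J(x) = 3 (J(x) = 3 - 1*0 = 3 + 0 = 3)
d = -27160/38343 (d = -27160*1/38343 = -27160/38343 ≈ -0.70834)
d - J(-175) = -27160/38343 - 1*3 = -27160/38343 - 3 = -142189/38343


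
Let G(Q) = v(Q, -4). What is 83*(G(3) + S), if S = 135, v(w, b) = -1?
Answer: 11122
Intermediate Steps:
G(Q) = -1
83*(G(3) + S) = 83*(-1 + 135) = 83*134 = 11122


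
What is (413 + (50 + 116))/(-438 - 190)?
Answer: -579/628 ≈ -0.92197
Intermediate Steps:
(413 + (50 + 116))/(-438 - 190) = (413 + 166)/(-628) = 579*(-1/628) = -579/628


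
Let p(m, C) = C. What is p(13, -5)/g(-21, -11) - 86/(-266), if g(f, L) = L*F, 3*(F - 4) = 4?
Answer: 9563/23408 ≈ 0.40854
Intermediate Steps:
F = 16/3 (F = 4 + (⅓)*4 = 4 + 4/3 = 16/3 ≈ 5.3333)
g(f, L) = 16*L/3 (g(f, L) = L*(16/3) = 16*L/3)
p(13, -5)/g(-21, -11) - 86/(-266) = -5/((16/3)*(-11)) - 86/(-266) = -5/(-176/3) - 86*(-1/266) = -5*(-3/176) + 43/133 = 15/176 + 43/133 = 9563/23408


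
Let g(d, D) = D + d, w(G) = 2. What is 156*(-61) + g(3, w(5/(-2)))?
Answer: -9511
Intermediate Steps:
156*(-61) + g(3, w(5/(-2))) = 156*(-61) + (2 + 3) = -9516 + 5 = -9511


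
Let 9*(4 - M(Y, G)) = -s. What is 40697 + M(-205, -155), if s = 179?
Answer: 366488/9 ≈ 40721.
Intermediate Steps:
M(Y, G) = 215/9 (M(Y, G) = 4 - (-1)*179/9 = 4 - ⅑*(-179) = 4 + 179/9 = 215/9)
40697 + M(-205, -155) = 40697 + 215/9 = 366488/9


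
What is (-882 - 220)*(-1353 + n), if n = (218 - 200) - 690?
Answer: 2231550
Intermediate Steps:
n = -672 (n = 18 - 690 = -672)
(-882 - 220)*(-1353 + n) = (-882 - 220)*(-1353 - 672) = -1102*(-2025) = 2231550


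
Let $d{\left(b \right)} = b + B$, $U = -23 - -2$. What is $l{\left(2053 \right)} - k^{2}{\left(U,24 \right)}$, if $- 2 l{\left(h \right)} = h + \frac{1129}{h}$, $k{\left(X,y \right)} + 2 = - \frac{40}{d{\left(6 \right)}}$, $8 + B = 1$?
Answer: $- \frac{5072501}{2053} \approx -2470.8$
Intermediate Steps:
$B = -7$ ($B = -8 + 1 = -7$)
$U = -21$ ($U = -23 + 2 = -21$)
$d{\left(b \right)} = -7 + b$ ($d{\left(b \right)} = b - 7 = -7 + b$)
$k{\left(X,y \right)} = 38$ ($k{\left(X,y \right)} = -2 - \frac{40}{-7 + 6} = -2 - \frac{40}{-1} = -2 - -40 = -2 + 40 = 38$)
$l{\left(h \right)} = - \frac{1129}{2 h} - \frac{h}{2}$ ($l{\left(h \right)} = - \frac{h + \frac{1129}{h}}{2} = - \frac{1129}{2 h} - \frac{h}{2}$)
$l{\left(2053 \right)} - k^{2}{\left(U,24 \right)} = \frac{-1129 - 2053^{2}}{2 \cdot 2053} - 38^{2} = \frac{1}{2} \cdot \frac{1}{2053} \left(-1129 - 4214809\right) - 1444 = \frac{1}{2} \cdot \frac{1}{2053} \left(-4215938\right) - 1444 = - \frac{2107969}{2053} - 1444 = - \frac{5072501}{2053}$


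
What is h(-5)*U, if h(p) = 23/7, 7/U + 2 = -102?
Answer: -23/104 ≈ -0.22115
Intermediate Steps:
U = -7/104 (U = 7/(-2 - 102) = 7/(-104) = 7*(-1/104) = -7/104 ≈ -0.067308)
h(p) = 23/7 (h(p) = 23*(⅐) = 23/7)
h(-5)*U = (23/7)*(-7/104) = -23/104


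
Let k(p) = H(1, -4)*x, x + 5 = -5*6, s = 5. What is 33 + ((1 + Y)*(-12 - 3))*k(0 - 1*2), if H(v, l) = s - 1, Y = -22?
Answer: -44067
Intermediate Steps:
H(v, l) = 4 (H(v, l) = 5 - 1 = 4)
x = -35 (x = -5 - 5*6 = -5 - 30 = -35)
k(p) = -140 (k(p) = 4*(-35) = -140)
33 + ((1 + Y)*(-12 - 3))*k(0 - 1*2) = 33 + ((1 - 22)*(-12 - 3))*(-140) = 33 - 21*(-15)*(-140) = 33 + 315*(-140) = 33 - 44100 = -44067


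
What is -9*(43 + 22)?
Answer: -585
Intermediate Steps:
-9*(43 + 22) = -9*65 = -585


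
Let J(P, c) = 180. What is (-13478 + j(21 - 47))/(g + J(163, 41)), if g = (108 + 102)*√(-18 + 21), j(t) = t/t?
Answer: 13477/555 - 94339*√3/3330 ≈ -24.786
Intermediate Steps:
j(t) = 1
g = 210*√3 ≈ 363.73
(-13478 + j(21 - 47))/(g + J(163, 41)) = (-13478 + 1)/(210*√3 + 180) = -13477/(180 + 210*√3)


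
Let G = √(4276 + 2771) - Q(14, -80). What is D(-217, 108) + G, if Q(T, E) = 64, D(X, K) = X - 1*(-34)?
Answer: -247 + 9*√87 ≈ -163.05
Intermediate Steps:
D(X, K) = 34 + X (D(X, K) = X + 34 = 34 + X)
G = -64 + 9*√87 (G = √(4276 + 2771) - 1*64 = √7047 - 64 = 9*√87 - 64 = -64 + 9*√87 ≈ 19.946)
D(-217, 108) + G = (34 - 217) + (-64 + 9*√87) = -183 + (-64 + 9*√87) = -247 + 9*√87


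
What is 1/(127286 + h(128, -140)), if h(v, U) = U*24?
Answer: 1/123926 ≈ 8.0693e-6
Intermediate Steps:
h(v, U) = 24*U
1/(127286 + h(128, -140)) = 1/(127286 + 24*(-140)) = 1/(127286 - 3360) = 1/123926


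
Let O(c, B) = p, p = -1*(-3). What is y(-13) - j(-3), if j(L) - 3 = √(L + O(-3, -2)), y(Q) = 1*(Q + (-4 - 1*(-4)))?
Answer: -16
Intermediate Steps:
y(Q) = Q (y(Q) = 1*(Q + (-4 + 4)) = 1*(Q + 0) = 1*Q = Q)
p = 3
O(c, B) = 3
j(L) = 3 + √(3 + L) (j(L) = 3 + √(L + 3) = 3 + √(3 + L))
y(-13) - j(-3) = -13 - (3 + √(3 - 3)) = -13 - (3 + √0) = -13 - (3 + 0) = -13 - 1*3 = -13 - 3 = -16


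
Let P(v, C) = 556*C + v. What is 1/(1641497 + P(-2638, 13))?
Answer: 1/1646087 ≈ 6.0750e-7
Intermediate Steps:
P(v, C) = v + 556*C
1/(1641497 + P(-2638, 13)) = 1/(1641497 + (-2638 + 556*13)) = 1/(1641497 + (-2638 + 7228)) = 1/(1641497 + 4590) = 1/1646087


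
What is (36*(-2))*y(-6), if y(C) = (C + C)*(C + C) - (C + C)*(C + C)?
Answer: 0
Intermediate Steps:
y(C) = 0 (y(C) = (2*C)*(2*C) - 2*C*2*C = 4*C² - 4*C² = 0)
(36*(-2))*y(-6) = (36*(-2))*0 = -72*0 = 0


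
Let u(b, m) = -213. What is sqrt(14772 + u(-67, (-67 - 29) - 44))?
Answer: sqrt(14559) ≈ 120.66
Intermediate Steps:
sqrt(14772 + u(-67, (-67 - 29) - 44)) = sqrt(14772 - 213) = sqrt(14559)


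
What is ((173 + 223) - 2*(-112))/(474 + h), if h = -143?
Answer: 620/331 ≈ 1.8731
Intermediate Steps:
((173 + 223) - 2*(-112))/(474 + h) = ((173 + 223) - 2*(-112))/(474 - 143) = (396 + 224)/331 = 620*(1/331) = 620/331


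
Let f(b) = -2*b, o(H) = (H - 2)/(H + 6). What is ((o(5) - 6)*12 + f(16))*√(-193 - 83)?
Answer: -2216*I*√69/11 ≈ -1673.4*I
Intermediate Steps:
o(H) = (-2 + H)/(6 + H)
((o(5) - 6)*12 + f(16))*√(-193 - 83) = (((-2 + 5)/(6 + 5) - 6)*12 - 2*16)*√(-193 - 83) = ((3/11 - 6)*12 - 32)*√(-276) = (((1/11)*3 - 6)*12 - 32)*(2*I*√69) = ((3/11 - 6)*12 - 32)*(2*I*√69) = (-63/11*12 - 32)*(2*I*√69) = (-756/11 - 32)*(2*I*√69) = -2216*I*√69/11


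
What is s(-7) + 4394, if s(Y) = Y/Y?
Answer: 4395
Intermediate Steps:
s(Y) = 1
s(-7) + 4394 = 1 + 4394 = 4395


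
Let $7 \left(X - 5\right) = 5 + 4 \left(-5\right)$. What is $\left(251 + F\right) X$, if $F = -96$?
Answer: $\frac{3100}{7} \approx 442.86$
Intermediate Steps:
$X = \frac{20}{7}$ ($X = 5 + \frac{5 + 4 \left(-5\right)}{7} = 5 + \frac{5 - 20}{7} = 5 + \frac{1}{7} \left(-15\right) = 5 - \frac{15}{7} = \frac{20}{7} \approx 2.8571$)
$\left(251 + F\right) X = \left(251 - 96\right) \frac{20}{7} = 155 \cdot \frac{20}{7} = \frac{3100}{7}$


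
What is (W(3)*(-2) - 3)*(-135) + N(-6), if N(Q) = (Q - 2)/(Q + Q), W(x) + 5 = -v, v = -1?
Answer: -2023/3 ≈ -674.33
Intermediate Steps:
W(x) = -4 (W(x) = -5 - 1*(-1) = -5 + 1 = -4)
N(Q) = (-2 + Q)/(2*Q) (N(Q) = (-2 + Q)/((2*Q)) = (-2 + Q)*(1/(2*Q)) = (-2 + Q)/(2*Q))
(W(3)*(-2) - 3)*(-135) + N(-6) = (-4*(-2) - 3)*(-135) + (½)*(-2 - 6)/(-6) = (8 - 3)*(-135) + (½)*(-⅙)*(-8) = 5*(-135) + ⅔ = -675 + ⅔ = -2023/3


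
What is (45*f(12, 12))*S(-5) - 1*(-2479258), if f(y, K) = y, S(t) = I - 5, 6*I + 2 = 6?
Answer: 2476918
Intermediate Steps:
I = ⅔ (I = -⅓ + (⅙)*6 = -⅓ + 1 = ⅔ ≈ 0.66667)
S(t) = -13/3 (S(t) = ⅔ - 5 = -13/3)
(45*f(12, 12))*S(-5) - 1*(-2479258) = (45*12)*(-13/3) - 1*(-2479258) = 540*(-13/3) + 2479258 = -2340 + 2479258 = 2476918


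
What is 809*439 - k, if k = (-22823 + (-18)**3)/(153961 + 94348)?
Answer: 88187218314/248309 ≈ 3.5515e+5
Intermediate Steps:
k = -28655/248309 (k = (-22823 - 5832)/248309 = -28655*1/248309 = -28655/248309 ≈ -0.11540)
809*439 - k = 809*439 - 1*(-28655/248309) = 355151 + 28655/248309 = 88187218314/248309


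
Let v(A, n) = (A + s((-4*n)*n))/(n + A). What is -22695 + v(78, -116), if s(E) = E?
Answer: -404332/19 ≈ -21281.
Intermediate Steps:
v(A, n) = (A - 4*n²)/(A + n) (v(A, n) = (A + (-4*n)*n)/(n + A) = (A - 4*n²)/(A + n))
-22695 + v(78, -116) = -22695 + (78 - 4*(-116)²)/(78 - 116) = -22695 + (78 - 4*13456)/(-38) = -22695 - (78 - 53824)/38 = -22695 - 1/38*(-53746) = -22695 + 26873/19 = -404332/19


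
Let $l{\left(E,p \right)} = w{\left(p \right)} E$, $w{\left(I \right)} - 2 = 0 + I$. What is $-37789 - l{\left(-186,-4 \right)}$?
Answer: $-38161$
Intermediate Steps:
$w{\left(I \right)} = 2 + I$ ($w{\left(I \right)} = 2 + \left(0 + I\right) = 2 + I$)
$l{\left(E,p \right)} = E \left(2 + p\right)$ ($l{\left(E,p \right)} = \left(2 + p\right) E = E \left(2 + p\right)$)
$-37789 - l{\left(-186,-4 \right)} = -37789 - - 186 \left(2 - 4\right) = -37789 - \left(-186\right) \left(-2\right) = -37789 - 372 = -38161$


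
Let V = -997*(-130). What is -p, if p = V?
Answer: -129610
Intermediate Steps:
V = 129610
p = 129610
-p = -1*129610 = -129610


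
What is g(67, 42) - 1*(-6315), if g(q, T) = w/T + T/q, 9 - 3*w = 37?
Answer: 3808189/603 ≈ 6315.4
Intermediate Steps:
w = -28/3 (w = 3 - 1/3*37 = 3 - 37/3 = -28/3 ≈ -9.3333)
g(q, T) = -28/(3*T) + T/q
g(67, 42) - 1*(-6315) = (-28/3/42 + 42/67) - 1*(-6315) = (-28/3*1/42 + 42*(1/67)) + 6315 = (-2/9 + 42/67) + 6315 = 244/603 + 6315 = 3808189/603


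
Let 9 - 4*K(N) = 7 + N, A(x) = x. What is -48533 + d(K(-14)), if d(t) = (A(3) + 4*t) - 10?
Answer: -48524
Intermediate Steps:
K(N) = ½ - N/4 (K(N) = 9/4 - (7 + N)/4 = 9/4 + (-7/4 - N/4) = ½ - N/4)
d(t) = -7 + 4*t (d(t) = (3 + 4*t) - 10 = -7 + 4*t)
-48533 + d(K(-14)) = -48533 + (-7 + 4*(½ - ¼*(-14))) = -48533 + (-7 + 4*(½ + 7/2)) = -48533 + (-7 + 4*4) = -48533 + (-7 + 16) = -48533 + 9 = -48524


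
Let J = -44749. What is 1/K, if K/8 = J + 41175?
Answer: -1/28592 ≈ -3.4975e-5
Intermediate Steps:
K = -28592 (K = 8*(-44749 + 41175) = 8*(-3574) = -28592)
1/K = 1/(-28592) = -1/28592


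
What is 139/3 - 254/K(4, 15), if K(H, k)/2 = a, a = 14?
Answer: 1565/42 ≈ 37.262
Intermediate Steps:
K(H, k) = 28 (K(H, k) = 2*14 = 28)
139/3 - 254/K(4, 15) = 139/3 - 254/28 = 139*(1/3) - 254*1/28 = 139/3 - 127/14 = 1565/42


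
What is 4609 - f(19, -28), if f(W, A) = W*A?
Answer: 5141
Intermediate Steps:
f(W, A) = A*W
4609 - f(19, -28) = 4609 - (-28)*19 = 4609 - 1*(-532) = 4609 + 532 = 5141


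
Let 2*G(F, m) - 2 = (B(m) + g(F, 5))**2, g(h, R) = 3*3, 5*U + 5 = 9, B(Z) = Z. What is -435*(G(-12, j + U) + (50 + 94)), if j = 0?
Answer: -839637/10 ≈ -83964.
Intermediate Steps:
U = 4/5 (U = -1 + (1/5)*9 = -1 + 9/5 = 4/5 ≈ 0.80000)
g(h, R) = 9
G(F, m) = 1 + (9 + m)**2/2 (G(F, m) = 1 + (m + 9)**2/2 = 1 + (9 + m)**2/2)
-435*(G(-12, j + U) + (50 + 94)) = -435*((1 + (9 + (0 + 4/5))**2/2) + (50 + 94)) = -435*((1 + (9 + 4/5)**2/2) + 144) = -435*((1 + (49/5)**2/2) + 144) = -435*((1 + (1/2)*(2401/25)) + 144) = -435*((1 + 2401/50) + 144) = -435*(2451/50 + 144) = -435*9651/50 = -839637/10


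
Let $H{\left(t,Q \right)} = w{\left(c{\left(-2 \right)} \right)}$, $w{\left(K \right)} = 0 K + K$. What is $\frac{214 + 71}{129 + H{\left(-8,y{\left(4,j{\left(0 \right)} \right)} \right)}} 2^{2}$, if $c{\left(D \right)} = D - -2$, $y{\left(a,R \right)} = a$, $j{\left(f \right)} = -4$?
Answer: $\frac{380}{43} \approx 8.8372$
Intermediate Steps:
$c{\left(D \right)} = 2 + D$ ($c{\left(D \right)} = D + 2 = 2 + D$)
$w{\left(K \right)} = K$ ($w{\left(K \right)} = 0 + K = K$)
$H{\left(t,Q \right)} = 0$ ($H{\left(t,Q \right)} = 2 - 2 = 0$)
$\frac{214 + 71}{129 + H{\left(-8,y{\left(4,j{\left(0 \right)} \right)} \right)}} 2^{2} = \frac{214 + 71}{129 + 0} \cdot 2^{2} = \frac{285}{129} \cdot 4 = 285 \cdot \frac{1}{129} \cdot 4 = \frac{95}{43} \cdot 4 = \frac{380}{43}$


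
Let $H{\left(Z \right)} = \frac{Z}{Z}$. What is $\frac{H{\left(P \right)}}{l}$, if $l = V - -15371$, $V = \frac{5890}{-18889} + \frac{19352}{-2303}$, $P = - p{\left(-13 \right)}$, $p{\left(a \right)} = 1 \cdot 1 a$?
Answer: $\frac{43501367}{668280407559} \approx 6.5094 \cdot 10^{-5}$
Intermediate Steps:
$p{\left(a \right)} = a$ ($p{\left(a \right)} = 1 a = a$)
$P = 13$ ($P = \left(-1\right) \left(-13\right) = 13$)
$V = - \frac{379104598}{43501367}$ ($V = 5890 \left(- \frac{1}{18889}\right) + 19352 \left(- \frac{1}{2303}\right) = - \frac{5890}{18889} - \frac{19352}{2303} = - \frac{379104598}{43501367} \approx -8.7148$)
$l = \frac{668280407559}{43501367}$ ($l = - \frac{379104598}{43501367} - -15371 = - \frac{379104598}{43501367} + 15371 = \frac{668280407559}{43501367} \approx 15362.0$)
$H{\left(Z \right)} = 1$
$\frac{H{\left(P \right)}}{l} = 1 \frac{1}{\frac{668280407559}{43501367}} = 1 \cdot \frac{43501367}{668280407559} = \frac{43501367}{668280407559}$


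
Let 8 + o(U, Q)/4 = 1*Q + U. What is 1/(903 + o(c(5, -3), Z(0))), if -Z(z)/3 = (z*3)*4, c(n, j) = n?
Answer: 1/891 ≈ 0.0011223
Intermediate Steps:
Z(z) = -36*z (Z(z) = -3*z*3*4 = -3*3*z*4 = -36*z)
o(U, Q) = -32 + 4*Q + 4*U (o(U, Q) = -32 + 4*(1*Q + U) = -32 + 4*(Q + U) = -32 + (4*Q + 4*U) = -32 + 4*Q + 4*U)
1/(903 + o(c(5, -3), Z(0))) = 1/(903 + (-32 + 4*(-36*0) + 4*5)) = 1/(903 + (-32 + 4*0 + 20)) = 1/(903 + (-32 + 0 + 20)) = 1/(903 - 12) = 1/891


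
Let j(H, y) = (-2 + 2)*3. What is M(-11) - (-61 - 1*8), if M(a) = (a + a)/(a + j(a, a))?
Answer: 71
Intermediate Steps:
j(H, y) = 0 (j(H, y) = 0*3 = 0)
M(a) = 2 (M(a) = (a + a)/(a + 0) = (2*a)/a = 2)
M(-11) - (-61 - 1*8) = 2 - (-61 - 1*8) = 2 - (-61 - 8) = 2 - 1*(-69) = 2 + 69 = 71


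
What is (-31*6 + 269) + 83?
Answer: 166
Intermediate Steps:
(-31*6 + 269) + 83 = (-186 + 269) + 83 = 83 + 83 = 166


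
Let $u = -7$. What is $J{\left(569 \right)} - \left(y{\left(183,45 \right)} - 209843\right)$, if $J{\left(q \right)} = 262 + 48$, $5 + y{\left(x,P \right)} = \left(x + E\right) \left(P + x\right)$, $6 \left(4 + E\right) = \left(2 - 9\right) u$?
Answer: $167484$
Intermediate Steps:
$E = \frac{25}{6}$ ($E = -4 + \frac{\left(2 - 9\right) \left(-7\right)}{6} = -4 + \frac{\left(-7\right) \left(-7\right)}{6} = -4 + \frac{1}{6} \cdot 49 = -4 + \frac{49}{6} = \frac{25}{6} \approx 4.1667$)
$y{\left(x,P \right)} = -5 + \left(\frac{25}{6} + x\right) \left(P + x\right)$ ($y{\left(x,P \right)} = -5 + \left(x + \frac{25}{6}\right) \left(P + x\right) = -5 + \left(\frac{25}{6} + x\right) \left(P + x\right)$)
$J{\left(q \right)} = 310$
$J{\left(569 \right)} - \left(y{\left(183,45 \right)} - 209843\right) = 310 - \left(\left(-5 + 183^{2} + \frac{25}{6} \cdot 45 + \frac{25}{6} \cdot 183 + 45 \cdot 183\right) - 209843\right) = 310 - \left(\left(-5 + 33489 + \frac{375}{2} + \frac{1525}{2} + 8235\right) - 209843\right) = 310 - \left(42669 - 209843\right) = 310 - -167174 = 310 + 167174 = 167484$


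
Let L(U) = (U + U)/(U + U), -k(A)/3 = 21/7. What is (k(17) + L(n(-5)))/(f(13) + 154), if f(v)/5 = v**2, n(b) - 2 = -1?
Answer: -8/999 ≈ -0.0080080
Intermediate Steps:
k(A) = -9 (k(A) = -63/7 = -3*3 = -9)
n(b) = 1 (n(b) = 2 - 1 = 1)
f(v) = 5*v**2
L(U) = 1 (L(U) = (2*U)/((2*U)) = (2*U)*(1/(2*U)) = 1)
(k(17) + L(n(-5)))/(f(13) + 154) = (-9 + 1)/(5*13**2 + 154) = -8/(5*169 + 154) = -8/(845 + 154) = -8/999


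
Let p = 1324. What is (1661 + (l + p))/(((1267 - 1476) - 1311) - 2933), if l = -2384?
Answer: -601/4453 ≈ -0.13497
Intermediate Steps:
(1661 + (l + p))/(((1267 - 1476) - 1311) - 2933) = (1661 + (-2384 + 1324))/(((1267 - 1476) - 1311) - 2933) = (1661 - 1060)/((-209 - 1311) - 2933) = 601/(-1520 - 2933) = 601/(-4453) = 601*(-1/4453) = -601/4453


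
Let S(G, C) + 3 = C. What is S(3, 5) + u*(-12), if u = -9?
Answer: 110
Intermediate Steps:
S(G, C) = -3 + C
S(3, 5) + u*(-12) = (-3 + 5) - 9*(-12) = 2 + 108 = 110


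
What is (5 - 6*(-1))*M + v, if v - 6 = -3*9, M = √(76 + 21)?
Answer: -21 + 11*√97 ≈ 87.337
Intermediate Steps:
M = √97 ≈ 9.8489
v = -21 (v = 6 - 3*9 = 6 - 27 = -21)
(5 - 6*(-1))*M + v = (5 - 6*(-1))*√97 - 21 = (5 + 6)*√97 - 21 = 11*√97 - 21 = -21 + 11*√97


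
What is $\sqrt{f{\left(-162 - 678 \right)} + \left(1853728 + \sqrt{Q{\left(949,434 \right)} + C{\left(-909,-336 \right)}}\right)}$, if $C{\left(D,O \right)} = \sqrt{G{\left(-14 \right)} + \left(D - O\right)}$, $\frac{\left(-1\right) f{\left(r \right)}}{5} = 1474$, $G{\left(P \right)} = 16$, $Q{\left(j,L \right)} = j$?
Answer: $\sqrt{1846358 + \sqrt{949 + i \sqrt{557}}} \approx 1358.8 + 0.0001 i$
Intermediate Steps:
$f{\left(r \right)} = -7370$ ($f{\left(r \right)} = \left(-5\right) 1474 = -7370$)
$C{\left(D,O \right)} = \sqrt{16 + D - O}$ ($C{\left(D,O \right)} = \sqrt{16 + \left(D - O\right)} = \sqrt{16 + D - O}$)
$\sqrt{f{\left(-162 - 678 \right)} + \left(1853728 + \sqrt{Q{\left(949,434 \right)} + C{\left(-909,-336 \right)}}\right)} = \sqrt{-7370 + \left(1853728 + \sqrt{949 + \sqrt{16 - 909 - -336}}\right)} = \sqrt{-7370 + \left(1853728 + \sqrt{949 + \sqrt{16 - 909 + 336}}\right)} = \sqrt{-7370 + \left(1853728 + \sqrt{949 + \sqrt{-557}}\right)} = \sqrt{-7370 + \left(1853728 + \sqrt{949 + i \sqrt{557}}\right)} = \sqrt{1846358 + \sqrt{949 + i \sqrt{557}}}$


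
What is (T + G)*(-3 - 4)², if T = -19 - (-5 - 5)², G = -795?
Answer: -44786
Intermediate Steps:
T = -119 (T = -19 - 1*(-10)² = -19 - 1*100 = -19 - 100 = -119)
(T + G)*(-3 - 4)² = (-119 - 795)*(-3 - 4)² = -914*(-7)² = -914*49 = -44786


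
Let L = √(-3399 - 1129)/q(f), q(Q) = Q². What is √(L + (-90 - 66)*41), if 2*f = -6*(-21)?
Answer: 2*√(-6346431 + I*√283)/63 ≈ 0.000106 + 79.975*I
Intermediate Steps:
f = 63 (f = (-6*(-21))/2 = (½)*126 = 63)
L = 4*I*√283/3969 (L = √(-3399 - 1129)/(63²) = √(-4528)/3969 = (4*I*√283)*(1/3969) = 4*I*√283/3969 ≈ 0.016954*I)
√(L + (-90 - 66)*41) = √(4*I*√283/3969 + (-90 - 66)*41) = √(4*I*√283/3969 - 156*41) = √(4*I*√283/3969 - 6396) = √(-6396 + 4*I*√283/3969)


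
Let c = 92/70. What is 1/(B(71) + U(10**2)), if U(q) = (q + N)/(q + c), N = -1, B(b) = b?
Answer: 394/28359 ≈ 0.013893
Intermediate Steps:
c = 46/35 (c = 92*(1/70) = 46/35 ≈ 1.3143)
U(q) = (-1 + q)/(46/35 + q) (U(q) = (q - 1)/(q + 46/35) = (-1 + q)/(46/35 + q))
1/(B(71) + U(10**2)) = 1/(71 + 35*(-1 + 10**2)/(46 + 35*10**2)) = 1/(71 + 35*(-1 + 100)/(46 + 35*100)) = 1/(71 + 35*99/(46 + 3500)) = 1/(71 + 35*99/3546) = 1/(71 + 35*(1/3546)*99) = 1/(71 + 385/394) = 1/(28359/394) = 394/28359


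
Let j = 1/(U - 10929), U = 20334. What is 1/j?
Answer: 9405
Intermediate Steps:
j = 1/9405 (j = 1/(20334 - 10929) = 1/9405 ≈ 0.00010633)
1/j = 1/(1/9405) = 9405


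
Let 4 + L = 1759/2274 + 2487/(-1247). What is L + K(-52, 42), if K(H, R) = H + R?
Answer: -43161457/2835678 ≈ -15.221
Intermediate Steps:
L = -14804677/2835678 (L = -4 + (1759/2274 + 2487/(-1247)) = -4 + (1759*(1/2274) + 2487*(-1/1247)) = -4 + (1759/2274 - 2487/1247) = -4 - 3461965/2835678 = -14804677/2835678 ≈ -5.2209)
L + K(-52, 42) = -14804677/2835678 + (-52 + 42) = -14804677/2835678 - 10 = -43161457/2835678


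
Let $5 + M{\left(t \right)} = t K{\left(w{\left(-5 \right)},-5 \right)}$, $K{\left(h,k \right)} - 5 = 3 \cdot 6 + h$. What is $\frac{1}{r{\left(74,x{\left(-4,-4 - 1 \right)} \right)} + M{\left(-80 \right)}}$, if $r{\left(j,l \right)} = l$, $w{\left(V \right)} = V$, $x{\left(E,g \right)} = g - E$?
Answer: $- \frac{1}{1446} \approx -0.00069156$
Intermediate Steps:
$K{\left(h,k \right)} = 23 + h$ ($K{\left(h,k \right)} = 5 + \left(3 \cdot 6 + h\right) = 5 + \left(18 + h\right) = 23 + h$)
$M{\left(t \right)} = -5 + 18 t$ ($M{\left(t \right)} = -5 + t \left(23 - 5\right) = -5 + t 18 = -5 + 18 t$)
$\frac{1}{r{\left(74,x{\left(-4,-4 - 1 \right)} \right)} + M{\left(-80 \right)}} = \frac{1}{\left(\left(-4 - 1\right) - -4\right) + \left(-5 + 18 \left(-80\right)\right)} = \frac{1}{\left(-5 + 4\right) - 1445} = \frac{1}{-1 - 1445} = \frac{1}{-1446} = - \frac{1}{1446}$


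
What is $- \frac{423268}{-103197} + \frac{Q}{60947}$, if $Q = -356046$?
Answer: $- \frac{10945964266}{6289547559} \approx -1.7403$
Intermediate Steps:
$- \frac{423268}{-103197} + \frac{Q}{60947} = - \frac{423268}{-103197} - \frac{356046}{60947} = \left(-423268\right) \left(- \frac{1}{103197}\right) - \frac{356046}{60947} = \frac{423268}{103197} - \frac{356046}{60947} = - \frac{10945964266}{6289547559}$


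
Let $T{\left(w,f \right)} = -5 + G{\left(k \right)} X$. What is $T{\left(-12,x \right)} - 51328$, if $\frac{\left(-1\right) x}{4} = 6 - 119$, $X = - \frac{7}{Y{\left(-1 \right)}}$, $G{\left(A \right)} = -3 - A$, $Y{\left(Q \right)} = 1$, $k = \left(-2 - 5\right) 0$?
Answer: $-51312$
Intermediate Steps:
$k = 0$ ($k = \left(-7\right) 0 = 0$)
$X = -7$ ($X = - \frac{7}{1} = \left(-7\right) 1 = -7$)
$x = 452$ ($x = - 4 \left(6 - 119\right) = \left(-4\right) \left(-113\right) = 452$)
$T{\left(w,f \right)} = 16$ ($T{\left(w,f \right)} = -5 + \left(-3 - 0\right) \left(-7\right) = -5 + \left(-3 + 0\right) \left(-7\right) = -5 - -21 = -5 + 21 = 16$)
$T{\left(-12,x \right)} - 51328 = 16 - 51328 = -51312$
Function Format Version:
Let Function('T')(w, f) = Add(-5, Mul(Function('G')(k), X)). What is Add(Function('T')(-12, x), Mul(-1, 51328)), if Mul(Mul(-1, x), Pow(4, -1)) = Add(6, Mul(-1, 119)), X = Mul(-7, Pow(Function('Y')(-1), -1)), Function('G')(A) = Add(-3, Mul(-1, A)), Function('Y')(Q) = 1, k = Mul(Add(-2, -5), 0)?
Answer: -51312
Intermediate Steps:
k = 0 (k = Mul(-7, 0) = 0)
X = -7 (X = Mul(-7, Pow(1, -1)) = Mul(-7, 1) = -7)
x = 452 (x = Mul(-4, Add(6, Mul(-1, 119))) = Mul(-4, Add(6, -119)) = Mul(-4, -113) = 452)
Function('T')(w, f) = 16 (Function('T')(w, f) = Add(-5, Mul(Add(-3, Mul(-1, 0)), -7)) = Add(-5, Mul(Add(-3, 0), -7)) = Add(-5, Mul(-3, -7)) = Add(-5, 21) = 16)
Add(Function('T')(-12, x), Mul(-1, 51328)) = Add(16, Mul(-1, 51328)) = Add(16, -51328) = -51312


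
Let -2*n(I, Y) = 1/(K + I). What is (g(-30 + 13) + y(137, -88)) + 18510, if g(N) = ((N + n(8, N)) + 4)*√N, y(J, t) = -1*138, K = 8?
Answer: 18372 - 417*I*√17/32 ≈ 18372.0 - 53.729*I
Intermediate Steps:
n(I, Y) = -1/(2*(8 + I))
y(J, t) = -138
g(N) = √N*(127/32 + N) (g(N) = ((N - 1/(16 + 2*8)) + 4)*√N = ((N - 1/(16 + 16)) + 4)*√N = ((N - 1/32) + 4)*√N = ((-1/32 + N) + 4)*√N = (127/32 + N)*√N = √N*(127/32 + N))
(g(-30 + 13) + y(137, -88)) + 18510 = (√(-30 + 13)*(127/32 + (-30 + 13)) - 138) + 18510 = (√(-17)*(127/32 - 17) - 138) + 18510 = ((I*√17)*(-417/32) - 138) + 18510 = (-417*I*√17/32 - 138) + 18510 = (-138 - 417*I*√17/32) + 18510 = 18372 - 417*I*√17/32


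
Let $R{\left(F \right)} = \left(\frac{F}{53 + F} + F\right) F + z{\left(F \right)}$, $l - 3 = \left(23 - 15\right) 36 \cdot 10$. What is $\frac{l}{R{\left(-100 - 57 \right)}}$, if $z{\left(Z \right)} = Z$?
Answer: $\frac{299832}{2522519} \approx 0.11886$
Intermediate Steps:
$l = 2883$ ($l = 3 + \left(23 - 15\right) 36 \cdot 10 = 3 + 8 \cdot 36 \cdot 10 = 3 + 288 \cdot 10 = 3 + 2880 = 2883$)
$R{\left(F \right)} = F + F \left(F + \frac{F}{53 + F}\right)$ ($R{\left(F \right)} = \left(\frac{F}{53 + F} + F\right) F + F = \left(F + \frac{F}{53 + F}\right) F + F = F \left(F + \frac{F}{53 + F}\right) + F = F + F \left(F + \frac{F}{53 + F}\right)$)
$\frac{l}{R{\left(-100 - 57 \right)}} = \frac{2883}{\left(-100 - 57\right) \frac{1}{53 - 157} \left(53 + \left(-100 - 57\right)^{2} + 55 \left(-100 - 57\right)\right)} = \frac{2883}{\left(-157\right) \frac{1}{53 - 157} \left(53 + \left(-157\right)^{2} + 55 \left(-157\right)\right)} = \frac{2883}{\left(-157\right) \frac{1}{-104} \left(53 + 24649 - 8635\right)} = \frac{2883}{\left(-157\right) \left(- \frac{1}{104}\right) 16067} = \frac{2883}{\frac{2522519}{104}} = 2883 \cdot \frac{104}{2522519} = \frac{299832}{2522519}$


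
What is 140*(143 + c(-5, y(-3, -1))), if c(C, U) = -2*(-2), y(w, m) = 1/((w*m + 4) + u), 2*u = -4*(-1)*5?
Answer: 20580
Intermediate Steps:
u = 10 (u = (-4*(-1)*5)/2 = (4*5)/2 = (½)*20 = 10)
y(w, m) = 1/(14 + m*w) (y(w, m) = 1/((w*m + 4) + 10) = 1/((m*w + 4) + 10) = 1/((4 + m*w) + 10) = 1/(14 + m*w))
c(C, U) = 4
140*(143 + c(-5, y(-3, -1))) = 140*(143 + 4) = 140*147 = 20580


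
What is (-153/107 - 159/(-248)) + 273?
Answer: 7223397/26536 ≈ 272.21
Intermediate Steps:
(-153/107 - 159/(-248)) + 273 = (-153*1/107 - 159*(-1/248)) + 273 = (-153/107 + 159/248) + 273 = -20931/26536 + 273 = 7223397/26536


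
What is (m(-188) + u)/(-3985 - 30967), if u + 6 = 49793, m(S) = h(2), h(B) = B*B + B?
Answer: -2929/2056 ≈ -1.4246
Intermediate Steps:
h(B) = B + B² (h(B) = B² + B = B + B²)
m(S) = 6 (m(S) = 2*(1 + 2) = 2*3 = 6)
u = 49787 (u = -6 + 49793 = 49787)
(m(-188) + u)/(-3985 - 30967) = (6 + 49787)/(-3985 - 30967) = 49793/(-34952) = 49793*(-1/34952) = -2929/2056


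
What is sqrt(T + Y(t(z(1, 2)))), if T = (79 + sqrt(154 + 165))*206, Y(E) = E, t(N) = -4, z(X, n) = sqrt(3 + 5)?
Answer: sqrt(16270 + 206*sqrt(319)) ≈ 141.24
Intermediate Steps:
z(X, n) = 2*sqrt(2) (z(X, n) = sqrt(8) = 2*sqrt(2))
T = 16274 + 206*sqrt(319) (T = (79 + sqrt(319))*206 = 16274 + 206*sqrt(319) ≈ 19953.)
sqrt(T + Y(t(z(1, 2)))) = sqrt((16274 + 206*sqrt(319)) - 4) = sqrt(16270 + 206*sqrt(319))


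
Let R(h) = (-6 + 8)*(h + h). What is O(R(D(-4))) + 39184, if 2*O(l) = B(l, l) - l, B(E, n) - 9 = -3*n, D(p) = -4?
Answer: 78441/2 ≈ 39221.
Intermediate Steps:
B(E, n) = 9 - 3*n
R(h) = 4*h (R(h) = 2*(2*h) = 4*h)
O(l) = 9/2 - 2*l (O(l) = ((9 - 3*l) - l)/2 = (9 - 4*l)/2 = 9/2 - 2*l)
O(R(D(-4))) + 39184 = (9/2 - 8*(-4)) + 39184 = (9/2 - 2*(-16)) + 39184 = (9/2 + 32) + 39184 = 73/2 + 39184 = 78441/2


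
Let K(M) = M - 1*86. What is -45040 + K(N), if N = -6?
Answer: -45132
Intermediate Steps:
K(M) = -86 + M (K(M) = M - 86 = -86 + M)
-45040 + K(N) = -45040 + (-86 - 6) = -45040 - 92 = -45132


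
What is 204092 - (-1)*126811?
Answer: 330903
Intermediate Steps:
204092 - (-1)*126811 = 204092 - 1*(-126811) = 204092 + 126811 = 330903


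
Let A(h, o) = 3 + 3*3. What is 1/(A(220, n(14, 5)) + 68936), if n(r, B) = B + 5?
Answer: 1/68948 ≈ 1.4504e-5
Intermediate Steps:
n(r, B) = 5 + B
A(h, o) = 12 (A(h, o) = 3 + 9 = 12)
1/(A(220, n(14, 5)) + 68936) = 1/(12 + 68936) = 1/68948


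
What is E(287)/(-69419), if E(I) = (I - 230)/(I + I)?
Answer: -57/39846506 ≈ -1.4305e-6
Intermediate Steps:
E(I) = (-230 + I)/(2*I) (E(I) = (-230 + I)/((2*I)) = (-230 + I)*(1/(2*I)) = (-230 + I)/(2*I))
E(287)/(-69419) = ((½)*(-230 + 287)/287)/(-69419) = ((½)*(1/287)*57)*(-1/69419) = (57/574)*(-1/69419) = -57/39846506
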